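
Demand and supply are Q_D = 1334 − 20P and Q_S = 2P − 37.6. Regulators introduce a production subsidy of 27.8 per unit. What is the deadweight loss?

702.58

In inverse form: demand P = 66.7 − 0.05Q, supply P = 18.8 + 0.5Q.
Competitive equilibrium: 66.7 − 0.05Q = 18.8 + 0.5Q → Q* = 87.0909, P* = 62.3455.
The subsidy lowers effective supply by 27.8: P = 0.5Q − 9.
New quantity: 66.7 − 0.05Q = 0.5Q − 9 → Q' = 137.6364.
Overproduction ΔQ = 137.6364 − 87.0909 = 50.5455; wedge = subsidy = 27.8.
DWL = ½ × 50.5455 × 27.8 = 702.58.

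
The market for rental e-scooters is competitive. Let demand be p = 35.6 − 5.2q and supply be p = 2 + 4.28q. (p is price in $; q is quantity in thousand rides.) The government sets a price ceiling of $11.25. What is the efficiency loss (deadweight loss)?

$9.07 thousand

Competitive equilibrium: 35.6 − 5.2q = 2 + 4.28q → q* = 3.5443, p* = 17.1696.
At the ceiling p = 11.25, quantity supplied = (11.25 − 2)/4.28 = 2.1612.
Willingness to pay at q' = 2.1612: 35.6 − 5.2·2.1612 = 24.3618.
Δq = 3.5443 − 2.1612 = 1.3831; wedge = 24.3618 − 11.25 = 13.1118.
Welfare loss = ½ × 1.3831 × 13.1118 = $9.07 thousand.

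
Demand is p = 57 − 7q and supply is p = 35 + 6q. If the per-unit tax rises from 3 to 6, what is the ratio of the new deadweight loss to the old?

Competitive equilibrium: 57 − 7q = 35 + 6q → q* = 1.6923, p* = 45.1538.
For a per-unit tax t: Δq = t/13, so DWL = ½·t·(t/13) = t²/26.
At t = 3: DWL = 0.346. At t = 6: DWL = 1.385.
Ratio = (6/3)² = 4.

4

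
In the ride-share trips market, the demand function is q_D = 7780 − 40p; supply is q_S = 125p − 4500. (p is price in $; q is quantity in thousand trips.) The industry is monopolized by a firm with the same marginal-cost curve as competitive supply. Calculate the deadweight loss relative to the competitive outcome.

$70719.41 thousand

In inverse form: demand p = 194.5 − 0.025q, supply p = 36 + 0.008q.
Competitive equilibrium: 194.5 − 0.025q = 36 + 0.008q → q* = 4803.030303, p* = 74.424242.
Marginal revenue: MR = 194.5 − 0.05q. Set MR = MC: 194.5 − 0.05q = 36 + 0.008q → q_m = 2732.758621.
Price p_m = 194.5 − 0.025·2732.758621 = 126.181034; MC(q_m) = 36 + 0.008·2732.758621 = 57.862069.
Competitive q* = 4803.030303, so Δq = 2070.271682; wedge = 126.181034 − 57.862069 = 68.318965.
The triangle = ½ × 2070.271682 × 68.318965 = $70719.41 thousand.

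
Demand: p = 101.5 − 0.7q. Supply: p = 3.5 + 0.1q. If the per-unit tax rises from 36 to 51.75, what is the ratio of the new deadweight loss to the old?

Competitive equilibrium: 101.5 − 0.7q = 3.5 + 0.1q → q* = 122.5, p* = 15.75.
For a per-unit tax t: Δq = t/0.8, so DWL = ½·t·(t/0.8) = t²/1.6.
At t = 36: DWL = 810. At t = 51.75: DWL = 1673.789.
Ratio = (51.75/36)² = 2.066.

2.066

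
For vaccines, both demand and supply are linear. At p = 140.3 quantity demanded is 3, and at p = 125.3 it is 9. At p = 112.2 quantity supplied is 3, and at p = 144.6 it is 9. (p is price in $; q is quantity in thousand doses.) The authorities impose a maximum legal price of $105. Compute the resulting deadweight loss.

$94.46 thousand

Demand slope = (125.3 − 140.3)/(9 − 3) = −2.5, so p = 147.8 − 2.5q.
Supply slope = (144.6 − 112.2)/(9 − 3) = 5.4, so p = 96 + 5.4q.
Competitive equilibrium: 147.8 − 2.5q = 96 + 5.4q → q* = 6.557, p* = 131.4076.
At the ceiling p = 105, quantity supplied = (105 − 96)/5.4 = 1.6667.
Willingness to pay at q' = 1.6667: 147.8 − 2.5·1.6667 = 143.6333.
Δq = 6.557 − 1.6667 = 4.8903; wedge = 143.6333 − 105 = 38.6333.
Deadweight loss = ½ × 4.8903 × 38.6333 = $94.46 thousand.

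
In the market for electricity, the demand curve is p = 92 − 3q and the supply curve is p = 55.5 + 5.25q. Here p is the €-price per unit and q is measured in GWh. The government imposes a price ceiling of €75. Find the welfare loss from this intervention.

Competitive equilibrium: 92 − 3q = 55.5 + 5.25q → q* = 4.4242, p* = 78.7273.
At the ceiling p = 75, quantity supplied = (75 − 55.5)/5.25 = 3.7143.
Willingness to pay at q' = 3.7143: 92 − 3·3.7143 = 80.8571.
Δq = 4.4242 − 3.7143 = 0.7099; wedge = 80.8571 − 75 = 5.8571.
The triangle = ½ × 0.7099 × 5.8571 = €2.08.

€2.08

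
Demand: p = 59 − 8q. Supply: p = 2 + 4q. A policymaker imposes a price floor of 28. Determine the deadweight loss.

Competitive equilibrium: 59 − 8q = 2 + 4q → q* = 4.75, p* = 21.
At the floor p = 28, quantity demanded = (59 − 28)/8 = 3.875.
Sellers' marginal cost at q' = 3.875: 2 + 4·3.875 = 17.5.
Δq = 4.75 − 3.875 = 0.875; wedge = 28 − 17.5 = 10.5.
Deadweight loss = ½ × 0.875 × 10.5 = 4.59.

4.59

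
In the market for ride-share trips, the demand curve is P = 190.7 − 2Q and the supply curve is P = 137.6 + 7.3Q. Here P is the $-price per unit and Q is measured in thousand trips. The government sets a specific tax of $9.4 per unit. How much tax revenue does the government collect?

Competitive equilibrium: 190.7 − 2Q = 137.6 + 7.3Q → Q* = 5.7097, P* = 179.2806.
With the tax, the buyer price exceeds the seller price by 9.4: (190.7 − 2Q) − (137.6 + 7.3Q) = 9.4 → Q' = 4.6989.
Tax revenue = 9.4 × 4.6989 = $44.17 thousand.

$44.17 thousand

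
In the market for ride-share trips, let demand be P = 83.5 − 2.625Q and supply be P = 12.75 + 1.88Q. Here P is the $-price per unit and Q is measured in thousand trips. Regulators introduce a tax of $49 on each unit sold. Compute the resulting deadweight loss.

Competitive equilibrium: 83.5 − 2.625Q = 12.75 + 1.88Q → Q* = 15.7048, P* = 42.275.
With the tax, the buyer price exceeds the seller price by 49: (83.5 − 2.625Q) − (12.75 + 1.88Q) = 49 → Q' = 4.828.
ΔQ = 15.7048 − 4.828 = 10.8768; the wedge equals the tax, 49.
Deadweight loss = ½ × 10.8768 × 49 = $266.48 thousand.

$266.48 thousand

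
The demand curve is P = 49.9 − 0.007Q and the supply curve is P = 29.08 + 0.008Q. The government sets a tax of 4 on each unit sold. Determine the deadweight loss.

533.33

Competitive equilibrium: 49.9 − 0.007Q = 29.08 + 0.008Q → Q* = 1388, P* = 40.184.
With the tax, the buyer price exceeds the seller price by 4: (49.9 − 0.007Q) − (29.08 + 0.008Q) = 4 → Q' = 1121.3333.
ΔQ = 1388 − 1121.3333 = 266.6667; the wedge equals the tax, 4.
Deadweight loss = ½ × 266.6667 × 4 = 533.33.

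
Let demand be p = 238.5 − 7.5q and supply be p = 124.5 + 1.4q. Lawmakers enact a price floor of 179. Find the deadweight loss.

105.79

Competitive equilibrium: 238.5 − 7.5q = 124.5 + 1.4q → q* = 12.809, p* = 142.4326.
At the floor p = 179, quantity demanded = (238.5 − 179)/7.5 = 7.9333.
Sellers' marginal cost at q' = 7.9333: 124.5 + 1.4·7.9333 = 135.6066.
Δq = 12.809 − 7.9333 = 4.8757; wedge = 179 − 135.6066 = 43.3934.
DWL = ½ × 4.8757 × 43.3934 = 105.79.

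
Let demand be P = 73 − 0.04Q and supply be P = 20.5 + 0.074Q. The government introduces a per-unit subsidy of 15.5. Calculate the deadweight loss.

Competitive equilibrium: 73 − 0.04Q = 20.5 + 0.074Q → Q* = 460.5263, P* = 54.5789.
The subsidy lowers effective supply by 15.5: P = 5 + 0.074Q.
New quantity: 73 − 0.04Q = 5 + 0.074Q → Q' = 596.4912.
Overproduction ΔQ = 596.4912 − 460.5263 = 135.9649; wedge = subsidy = 15.5.
DWL = ½ × 135.9649 × 15.5 = 1053.73.

1053.73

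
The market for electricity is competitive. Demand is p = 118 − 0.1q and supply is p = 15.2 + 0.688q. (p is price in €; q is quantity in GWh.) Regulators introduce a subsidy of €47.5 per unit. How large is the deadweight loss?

€1431.63

Competitive equilibrium: 118 − 0.1q = 15.2 + 0.688q → q* = 130.4569, p* = 104.9543.
The subsidy lowers effective supply by 47.5: p = 0.688q − 32.3.
New quantity: 118 − 0.1q = 0.688q − 32.3 → q' = 190.736.
Overproduction Δq = 190.736 − 130.4569 = 60.2791; wedge = subsidy = 47.5.
DWL = ½ × 60.2791 × 47.5 = €1431.63.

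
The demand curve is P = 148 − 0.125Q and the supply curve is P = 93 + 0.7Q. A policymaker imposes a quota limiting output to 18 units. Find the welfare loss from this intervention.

976.98

Competitive equilibrium: 148 − 0.125Q = 93 + 0.7Q → Q* = 66.6667, P* = 139.6667.
At Q = 18: demand price = 148 − 0.125·18 = 145.75; supply price = 93 + 0.7·18 = 105.6.
ΔQ = 66.6667 − 18 = 48.6667; wedge = 145.75 − 105.6 = 40.15.
DWL = ½ × 48.6667 × 40.15 = 976.98.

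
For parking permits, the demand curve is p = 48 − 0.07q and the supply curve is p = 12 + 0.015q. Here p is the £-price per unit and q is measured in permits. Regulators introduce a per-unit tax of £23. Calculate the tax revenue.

Competitive equilibrium: 48 − 0.07q = 12 + 0.015q → q* = 423.5294, p* = 18.3529.
With the tax, the buyer price exceeds the seller price by 23: (48 − 0.07q) − (12 + 0.015q) = 23 → q' = 152.9412.
Tax revenue = 23 × 152.9412 = £3517.65.

£3517.65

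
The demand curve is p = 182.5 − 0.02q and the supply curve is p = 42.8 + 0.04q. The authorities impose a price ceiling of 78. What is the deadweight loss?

62930.08

Competitive equilibrium: 182.5 − 0.02q = 42.8 + 0.04q → q* = 2328.3333, p* = 135.9333.
At the ceiling p = 78, quantity supplied = (78 − 42.8)/0.04 = 880.
Willingness to pay at q' = 880: 182.5 − 0.02·880 = 164.9.
Δq = 2328.3333 − 880 = 1448.3333; wedge = 164.9 − 78 = 86.9.
DWL = ½ × 1448.3333 × 86.9 = 62930.08.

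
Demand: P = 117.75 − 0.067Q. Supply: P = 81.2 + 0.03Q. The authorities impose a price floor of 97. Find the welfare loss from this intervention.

218.38

Competitive equilibrium: 117.75 − 0.067Q = 81.2 + 0.03Q → Q* = 376.80412, P* = 92.50412.
At the floor P = 97, quantity demanded = (117.75 − 97)/0.067 = 309.70149.
Sellers' marginal cost at Q' = 309.70149: 81.2 + 0.03·309.70149 = 90.49104.
ΔQ = 376.80412 − 309.70149 = 67.10263; wedge = 97 − 90.49104 = 6.50896.
DWL = ½ × 67.10263 × 6.50896 = 218.38.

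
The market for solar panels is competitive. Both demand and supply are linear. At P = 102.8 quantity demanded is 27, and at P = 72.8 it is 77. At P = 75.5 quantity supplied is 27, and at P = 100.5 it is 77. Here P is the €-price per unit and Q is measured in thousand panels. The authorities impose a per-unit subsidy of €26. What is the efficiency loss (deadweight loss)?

€307.27 thousand

Demand slope = (72.8 − 102.8)/(77 − 27) = −0.6, so P = 119 − 0.6Q.
Supply slope = (100.5 − 75.5)/(77 − 27) = 0.5, so P = 62 + 0.5Q.
Competitive equilibrium: 119 − 0.6Q = 62 + 0.5Q → Q* = 51.8182, P* = 87.9091.
The subsidy lowers effective supply by 26: P = 36 + 0.5Q.
New quantity: 119 − 0.6Q = 36 + 0.5Q → Q' = 75.4545.
Overproduction ΔQ = 75.4545 − 51.8182 = 23.6363; wedge = subsidy = 26.
Welfare loss = ½ × 23.6363 × 26 = €307.27 thousand.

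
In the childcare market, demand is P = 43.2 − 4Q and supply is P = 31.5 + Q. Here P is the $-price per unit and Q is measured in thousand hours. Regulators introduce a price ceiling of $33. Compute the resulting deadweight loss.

$1.764 thousand

Competitive equilibrium: 43.2 − 4Q = 31.5 + Q → Q* = 2.34, P* = 33.84.
At the ceiling P = 33, quantity supplied = (33 − 31.5)/1 = 1.5.
Willingness to pay at Q' = 1.5: 43.2 − 4·1.5 = 37.2.
ΔQ = 2.34 − 1.5 = 0.84; wedge = 37.2 − 33 = 4.2.
Deadweight loss = ½ × 0.84 × 4.2 = $1.764 thousand.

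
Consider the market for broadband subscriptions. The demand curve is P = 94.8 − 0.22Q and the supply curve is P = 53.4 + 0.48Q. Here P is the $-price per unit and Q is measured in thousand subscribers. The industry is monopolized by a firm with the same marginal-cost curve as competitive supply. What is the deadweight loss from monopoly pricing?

$70.01 thousand

Competitive equilibrium: 94.8 − 0.22Q = 53.4 + 0.48Q → Q* = 59.1429, P* = 81.7886.
Marginal revenue: MR = 94.8 − 0.44Q. Set MR = MC: 94.8 − 0.44Q = 53.4 + 0.48Q → Q_m = 45.
Price P_m = 94.8 − 0.22·45 = 84.9; MC(Q_m) = 53.4 + 0.48·45 = 75.
Competitive Q* = 59.1429, so ΔQ = 14.1429; wedge = 84.9 − 75 = 9.9.
Welfare loss = ½ × 14.1429 × 9.9 = $70.01 thousand.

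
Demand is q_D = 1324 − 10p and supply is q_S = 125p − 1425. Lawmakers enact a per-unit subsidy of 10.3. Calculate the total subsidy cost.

In inverse form: demand p = 132.4 − 0.1q, supply p = 11.4 + 0.008q.
Competitive equilibrium: 132.4 − 0.1q = 11.4 + 0.008q → q* = 1120.3704, p* = 20.363.
The subsidy lowers effective supply by 10.3: p = 1.1 + 0.008q.
New quantity: 132.4 − 0.1q = 1.1 + 0.008q → q' = 1215.7407.
Total subsidy cost = 10.3 × 1215.7407 = 12522.13.

12522.13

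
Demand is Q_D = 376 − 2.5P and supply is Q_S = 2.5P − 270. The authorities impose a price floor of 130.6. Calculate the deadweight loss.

4.90

In inverse form: demand P = 150.4 − 0.4Q, supply P = 108 + 0.4Q.
Competitive equilibrium: 150.4 − 0.4Q = 108 + 0.4Q → Q* = 53, P* = 129.2.
At the floor P = 130.6, quantity demanded = (150.4 − 130.6)/0.4 = 49.5.
Sellers' marginal cost at Q' = 49.5: 108 + 0.4·49.5 = 127.8.
ΔQ = 53 − 49.5 = 3.5; wedge = 130.6 − 127.8 = 2.8.
Deadweight loss = ½ × 3.5 × 2.8 = 4.90.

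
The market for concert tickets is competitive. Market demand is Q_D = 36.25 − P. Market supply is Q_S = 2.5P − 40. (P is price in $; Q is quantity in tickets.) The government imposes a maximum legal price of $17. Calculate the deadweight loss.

$100.20

In inverse form: demand P = 36.25 − Q, supply P = 16 + 0.4Q.
Competitive equilibrium: 36.25 − Q = 16 + 0.4Q → Q* = 14.4643, P* = 21.7857.
At the ceiling P = 17, quantity supplied = (17 − 16)/0.4 = 2.5.
Willingness to pay at Q' = 2.5: 36.25 − 1·2.5 = 33.75.
ΔQ = 14.4643 − 2.5 = 11.9643; wedge = 33.75 − 17 = 16.75.
The triangle = ½ × 11.9643 × 16.75 = $100.20.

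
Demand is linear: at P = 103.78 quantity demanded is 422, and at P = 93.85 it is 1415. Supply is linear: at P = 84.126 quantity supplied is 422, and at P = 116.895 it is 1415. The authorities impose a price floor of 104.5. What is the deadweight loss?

Demand slope = (93.85 − 103.78)/(1415 − 422) = −0.01, so P = 108 − 0.01Q.
Supply slope = (116.895 − 84.126)/(1415 − 422) = 0.033, so P = 70.2 + 0.033Q.
Competitive equilibrium: 108 − 0.01Q = 70.2 + 0.033Q → Q* = 879.0698, P* = 99.2093.
At the floor P = 104.5, quantity demanded = (108 − 104.5)/0.01 = 350.
Sellers' marginal cost at Q' = 350: 70.2 + 0.033·350 = 81.75.
ΔQ = 879.0698 − 350 = 529.0698; wedge = 104.5 − 81.75 = 22.75.
Deadweight loss = ½ × 529.0698 × 22.75 = 6018.17.

6018.17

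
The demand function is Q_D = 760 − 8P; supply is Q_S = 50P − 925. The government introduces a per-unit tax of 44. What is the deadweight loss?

6675.86

In inverse form: demand P = 95 − 0.125Q, supply P = 18.5 + 0.02Q.
Competitive equilibrium: 95 − 0.125Q = 18.5 + 0.02Q → Q* = 527.5862, P* = 29.0517.
With the tax, the buyer price exceeds the seller price by 44: (95 − 0.125Q) − (18.5 + 0.02Q) = 44 → Q' = 224.1379.
ΔQ = 527.5862 − 224.1379 = 303.4483; the wedge equals the tax, 44.
The triangle = ½ × 303.4483 × 44 = 6675.86.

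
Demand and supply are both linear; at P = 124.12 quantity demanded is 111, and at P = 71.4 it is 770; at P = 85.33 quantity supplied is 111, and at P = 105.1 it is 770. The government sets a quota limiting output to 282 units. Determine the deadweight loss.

Demand slope = (71.4 − 124.12)/(770 − 111) = −0.08, so P = 133 − 0.08Q.
Supply slope = (105.1 − 85.33)/(770 − 111) = 0.03, so P = 82 + 0.03Q.
Competitive equilibrium: 133 − 0.08Q = 82 + 0.03Q → Q* = 463.6364, P* = 95.9091.
At Q = 282: demand price = 133 − 0.08·282 = 110.44; supply price = 82 + 0.03·282 = 90.46.
ΔQ = 463.6364 − 282 = 181.6364; wedge = 110.44 − 90.46 = 19.98.
Welfare loss = ½ × 181.6364 × 19.98 = 1814.55.

1814.55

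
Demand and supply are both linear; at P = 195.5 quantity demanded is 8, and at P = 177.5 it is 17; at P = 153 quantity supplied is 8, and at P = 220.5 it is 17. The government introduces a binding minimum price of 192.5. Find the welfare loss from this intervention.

42

Demand slope = (177.5 − 195.5)/(17 − 8) = −2, so P = 211.5 − 2Q.
Supply slope = (220.5 − 153)/(17 − 8) = 7.5, so P = 93 + 7.5Q.
Competitive equilibrium: 211.5 − 2Q = 93 + 7.5Q → Q* = 12.4737, P* = 186.5526.
At the floor P = 192.5, quantity demanded = (211.5 − 192.5)/2 = 9.5.
Sellers' marginal cost at Q' = 9.5: 93 + 7.5·9.5 = 164.25.
ΔQ = 12.4737 − 9.5 = 2.9737; wedge = 192.5 − 164.25 = 28.25.
Deadweight loss = ½ × 2.9737 × 28.25 = 42.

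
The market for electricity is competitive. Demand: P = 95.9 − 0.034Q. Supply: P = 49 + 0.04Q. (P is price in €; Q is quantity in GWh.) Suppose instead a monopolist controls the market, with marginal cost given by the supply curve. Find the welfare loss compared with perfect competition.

Competitive equilibrium: 95.9 − 0.034Q = 49 + 0.04Q → Q* = 633.7838, P* = 74.3514.
Marginal revenue: MR = 95.9 − 0.068Q. Set MR = MC: 95.9 − 0.068Q = 49 + 0.04Q → Q_m = 434.2593.
Price P_m = 95.9 − 0.034·434.2593 = 81.1352; MC(Q_m) = 49 + 0.04·434.2593 = 66.3704.
Competitive Q* = 633.7838, so ΔQ = 199.5245; wedge = 81.1352 − 66.3704 = 14.7648.
DWL = ½ × 199.5245 × 14.7648 = €1472.97.

€1472.97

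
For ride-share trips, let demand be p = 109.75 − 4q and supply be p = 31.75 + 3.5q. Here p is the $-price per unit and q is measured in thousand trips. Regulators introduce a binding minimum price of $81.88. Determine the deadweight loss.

Competitive equilibrium: 109.75 − 4q = 31.75 + 3.5q → q* = 10.4, p* = 68.15.
At the floor p = 81.88, quantity demanded = (109.75 − 81.88)/4 = 6.9675.
Sellers' marginal cost at q' = 6.9675: 31.75 + 3.5·6.9675 = 56.1363.
Δq = 10.4 − 6.9675 = 3.4325; wedge = 81.88 − 56.1363 = 25.7437.
Welfare loss = ½ × 3.4325 × 25.7437 = $44.18 thousand.

$44.18 thousand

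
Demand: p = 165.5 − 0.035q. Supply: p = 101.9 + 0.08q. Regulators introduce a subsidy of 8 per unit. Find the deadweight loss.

278.26

Competitive equilibrium: 165.5 − 0.035q = 101.9 + 0.08q → q* = 553.0435, p* = 146.1435.
The subsidy lowers effective supply by 8: p = 93.9 + 0.08q.
New quantity: 165.5 − 0.035q = 93.9 + 0.08q → q' = 622.6087.
Overproduction Δq = 622.6087 − 553.0435 = 69.5652; wedge = subsidy = 8.
The triangle = ½ × 69.5652 × 8 = 278.26.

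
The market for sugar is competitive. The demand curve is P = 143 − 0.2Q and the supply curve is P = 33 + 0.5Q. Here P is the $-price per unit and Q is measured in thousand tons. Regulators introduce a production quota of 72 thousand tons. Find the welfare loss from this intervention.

$2537.26 thousand

Competitive equilibrium: 143 − 0.2Q = 33 + 0.5Q → Q* = 157.1429, P* = 111.5714.
At Q = 72: demand price = 143 − 0.2·72 = 128.6; supply price = 33 + 0.5·72 = 69.
ΔQ = 157.1429 − 72 = 85.1429; wedge = 128.6 − 69 = 59.6.
DWL = ½ × 85.1429 × 59.6 = $2537.26 thousand.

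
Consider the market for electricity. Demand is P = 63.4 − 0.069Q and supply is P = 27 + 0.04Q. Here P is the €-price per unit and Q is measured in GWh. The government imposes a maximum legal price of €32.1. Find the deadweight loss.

Competitive equilibrium: 63.4 − 0.069Q = 27 + 0.04Q → Q* = 333.945, P* = 40.3578.
At the ceiling P = 32.1, quantity supplied = (32.1 − 27)/0.04 = 127.5.
Willingness to pay at Q' = 127.5: 63.4 − 0.069·127.5 = 54.6025.
ΔQ = 333.945 − 127.5 = 206.445; wedge = 54.6025 − 32.1 = 22.5025.
The triangle = ½ × 206.445 × 22.5025 = €2322.76.

€2322.76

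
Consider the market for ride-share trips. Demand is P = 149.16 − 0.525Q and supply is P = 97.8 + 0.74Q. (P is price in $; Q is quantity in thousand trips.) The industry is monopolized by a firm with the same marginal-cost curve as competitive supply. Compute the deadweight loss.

Competitive equilibrium: 149.16 − 0.525Q = 97.8 + 0.74Q → Q* = 40.6008, P* = 127.8446.
Marginal revenue: MR = 149.16 − 1.05Q. Set MR = MC: 149.16 − 1.05Q = 97.8 + 0.74Q → Q_m = 28.6927.
Price P_m = 149.16 − 0.525·28.6927 = 134.0963; MC(Q_m) = 97.8 + 0.74·28.6927 = 119.0326.
Competitive Q* = 40.6008, so ΔQ = 11.9081; wedge = 134.0963 − 119.0326 = 15.0637.
Deadweight loss = ½ × 11.9081 × 15.0637 = $89.69 thousand.

$89.69 thousand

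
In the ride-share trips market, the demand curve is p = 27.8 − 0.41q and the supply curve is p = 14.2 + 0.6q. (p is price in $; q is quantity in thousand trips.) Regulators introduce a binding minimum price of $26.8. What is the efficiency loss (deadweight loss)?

Competitive equilibrium: 27.8 − 0.41q = 14.2 + 0.6q → q* = 13.4653, p* = 22.2792.
At the floor p = 26.8, quantity demanded = (27.8 − 26.8)/0.41 = 2.439.
Sellers' marginal cost at q' = 2.439: 14.2 + 0.6·2.439 = 15.6634.
Δq = 13.4653 − 2.439 = 11.0263; wedge = 26.8 − 15.6634 = 11.1366.
The triangle = ½ × 11.0263 × 11.1366 = $61.40 thousand.

$61.40 thousand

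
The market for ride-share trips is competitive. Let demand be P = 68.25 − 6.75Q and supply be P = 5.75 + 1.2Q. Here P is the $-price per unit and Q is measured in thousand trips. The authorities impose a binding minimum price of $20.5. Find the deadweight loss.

Competitive equilibrium: 68.25 − 6.75Q = 5.75 + 1.2Q → Q* = 7.8616, P* = 15.184.
At the floor P = 20.5, quantity demanded = (68.25 − 20.5)/6.75 = 7.0741.
Sellers' marginal cost at Q' = 7.0741: 5.75 + 1.2·7.0741 = 14.2389.
ΔQ = 7.8616 − 7.0741 = 0.7875; wedge = 20.5 − 14.2389 = 6.2611.
The triangle = ½ × 0.7875 × 6.2611 = $2.47 thousand.

$2.47 thousand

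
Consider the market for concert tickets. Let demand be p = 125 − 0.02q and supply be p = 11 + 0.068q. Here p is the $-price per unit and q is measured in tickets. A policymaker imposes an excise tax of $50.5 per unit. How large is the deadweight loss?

Competitive equilibrium: 125 − 0.02q = 11 + 0.068q → q* = 1295.4545, p* = 99.0909.
With the tax, the buyer price exceeds the seller price by 50.5: (125 − 0.02q) − (11 + 0.068q) = 50.5 → q' = 721.5909.
Δq = 1295.4545 − 721.5909 = 573.8636; the wedge equals the tax, 50.5.
The triangle = ½ × 573.8636 × 50.5 = $14490.06.

$14490.06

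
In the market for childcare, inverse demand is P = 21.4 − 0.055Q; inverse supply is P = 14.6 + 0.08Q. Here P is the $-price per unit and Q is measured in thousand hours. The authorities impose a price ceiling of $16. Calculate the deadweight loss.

Competitive equilibrium: 21.4 − 0.055Q = 14.6 + 0.08Q → Q* = 50.3704, P* = 18.6296.
At the ceiling P = 16, quantity supplied = (16 − 14.6)/0.08 = 17.5.
Willingness to pay at Q' = 17.5: 21.4 − 0.055·17.5 = 20.4375.
ΔQ = 50.3704 − 17.5 = 32.8704; wedge = 20.4375 − 16 = 4.4375.
Deadweight loss = ½ × 32.8704 × 4.4375 = $72.93 thousand.

$72.93 thousand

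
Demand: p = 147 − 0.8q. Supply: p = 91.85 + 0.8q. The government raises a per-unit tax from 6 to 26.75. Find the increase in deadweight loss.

Competitive equilibrium: 147 − 0.8q = 91.85 + 0.8q → q* = 34.4688, p* = 119.425.
For a per-unit tax t: Δq = t/1.6, so DWL = ½·t·(t/1.6) = t²/3.2.
At t = 6: DWL = 11.25. At t = 26.75: DWL = 223.613.
Increase = 223.613 − 11.25 = 212.36.

212.36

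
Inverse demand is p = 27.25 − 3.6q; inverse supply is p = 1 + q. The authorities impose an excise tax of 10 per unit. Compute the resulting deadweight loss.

Competitive equilibrium: 27.25 − 3.6q = 1 + q → q* = 5.7065, p* = 6.7065.
With the tax, the buyer price exceeds the seller price by 10: (27.25 − 3.6q) − (1 + q) = 10 → q' = 3.5326.
Δq = 5.7065 − 3.5326 = 2.1739; the wedge equals the tax, 10.
Welfare loss = ½ × 2.1739 × 10 = 10.87.

10.87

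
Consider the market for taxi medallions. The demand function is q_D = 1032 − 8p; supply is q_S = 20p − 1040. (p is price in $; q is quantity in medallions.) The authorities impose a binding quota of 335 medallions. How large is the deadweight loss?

In inverse form: demand p = 129 − 0.125q, supply p = 52 + 0.05q.
Competitive equilibrium: 129 − 0.125q = 52 + 0.05q → q* = 440, p* = 74.
At q = 335: demand price = 129 − 0.125·335 = 87.125; supply price = 52 + 0.05·335 = 68.75.
Δq = 440 − 335 = 105; wedge = 87.125 − 68.75 = 18.375.
Deadweight loss = ½ × 105 × 18.375 = $964.69.

$964.69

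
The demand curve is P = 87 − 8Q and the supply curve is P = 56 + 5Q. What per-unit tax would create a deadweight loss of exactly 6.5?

Competitive equilibrium: 87 − 8Q = 56 + 5Q → Q* = 2.3846, P* = 67.9231.
A tax t gives ΔQ = t/13 and wedge t, so DWL = t²/26.
t²/26 = 6.5 → t² = 169 → t = 13.

13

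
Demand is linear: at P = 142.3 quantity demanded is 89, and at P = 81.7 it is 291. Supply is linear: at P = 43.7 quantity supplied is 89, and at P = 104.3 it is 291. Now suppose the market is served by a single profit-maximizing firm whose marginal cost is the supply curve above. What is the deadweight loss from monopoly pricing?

Demand slope = (81.7 − 142.3)/(291 − 89) = −0.3, so P = 169 − 0.3Q.
Supply slope = (104.3 − 43.7)/(291 − 89) = 0.3, so P = 17 + 0.3Q.
Competitive equilibrium: 169 − 0.3Q = 17 + 0.3Q → Q* = 253.3333, P* = 93.
Marginal revenue: MR = 169 − 0.6Q. Set MR = MC: 169 − 0.6Q = 17 + 0.3Q → Q_m = 168.8889.
Price P_m = 169 − 0.3·168.8889 = 118.3333; MC(Q_m) = 17 + 0.3·168.8889 = 67.6667.
Competitive Q* = 253.3333, so ΔQ = 84.4444; wedge = 118.3333 − 67.6667 = 50.6666.
Welfare loss = ½ × 84.4444 × 50.6666 = 2139.26.

2139.26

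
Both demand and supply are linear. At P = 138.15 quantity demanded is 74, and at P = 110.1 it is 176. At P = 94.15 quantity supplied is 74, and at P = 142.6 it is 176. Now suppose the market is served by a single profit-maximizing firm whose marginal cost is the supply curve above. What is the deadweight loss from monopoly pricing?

475.09

Demand slope = (110.1 − 138.15)/(176 − 74) = −0.275, so P = 158.5 − 0.275Q.
Supply slope = (142.6 − 94.15)/(176 − 74) = 0.475, so P = 59 + 0.475Q.
Competitive equilibrium: 158.5 − 0.275Q = 59 + 0.475Q → Q* = 132.6667, P* = 122.0167.
Marginal revenue: MR = 158.5 − 0.55Q. Set MR = MC: 158.5 − 0.55Q = 59 + 0.475Q → Q_m = 97.0732.
Price P_m = 158.5 − 0.275·97.0732 = 131.8049; MC(Q_m) = 59 + 0.475·97.0732 = 105.1098.
Competitive Q* = 132.6667, so ΔQ = 35.5935; wedge = 131.8049 − 105.1098 = 26.6951.
The triangle = ½ × 35.5935 × 26.6951 = 475.09.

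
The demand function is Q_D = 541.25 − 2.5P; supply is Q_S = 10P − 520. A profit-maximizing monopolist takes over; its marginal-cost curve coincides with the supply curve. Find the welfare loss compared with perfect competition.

In inverse form: demand P = 216.5 − 0.4Q, supply P = 52 + 0.1Q.
Competitive equilibrium: 216.5 − 0.4Q = 52 + 0.1Q → Q* = 329, P* = 84.9.
Marginal revenue: MR = 216.5 − 0.8Q. Set MR = MC: 216.5 − 0.8Q = 52 + 0.1Q → Q_m = 182.7778.
Price P_m = 216.5 − 0.4·182.7778 = 143.3889; MC(Q_m) = 52 + 0.1·182.7778 = 70.2778.
Competitive Q* = 329, so ΔQ = 146.2222; wedge = 143.3889 − 70.2778 = 73.1111.
DWL = ½ × 146.2222 × 73.1111 = 5345.23.

5345.23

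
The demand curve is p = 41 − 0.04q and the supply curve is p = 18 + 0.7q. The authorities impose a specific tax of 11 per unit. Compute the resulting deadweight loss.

Competitive equilibrium: 41 − 0.04q = 18 + 0.7q → q* = 31.0811, p* = 39.7568.
With the tax, the buyer price exceeds the seller price by 11: (41 − 0.04q) − (18 + 0.7q) = 11 → q' = 16.2162.
Δq = 31.0811 − 16.2162 = 14.8649; the wedge equals the tax, 11.
Deadweight loss = ½ × 14.8649 × 11 = 81.76.

81.76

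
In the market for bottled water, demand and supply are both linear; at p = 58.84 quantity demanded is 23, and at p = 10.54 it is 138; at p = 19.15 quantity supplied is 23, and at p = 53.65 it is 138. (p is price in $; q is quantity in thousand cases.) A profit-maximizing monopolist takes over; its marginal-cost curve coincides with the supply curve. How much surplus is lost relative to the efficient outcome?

$298.24 thousand

Demand slope = (10.54 − 58.84)/(138 − 23) = −0.42, so p = 68.5 − 0.42q.
Supply slope = (53.65 − 19.15)/(138 − 23) = 0.3, so p = 12.25 + 0.3q.
Competitive equilibrium: 68.5 − 0.42q = 12.25 + 0.3q → q* = 78.125, p* = 35.6875.
Marginal revenue: MR = 68.5 − 0.84q. Set MR = MC: 68.5 − 0.84q = 12.25 + 0.3q → q_m = 49.3421.
Price p_m = 68.5 − 0.42·49.3421 = 47.7763; MC(q_m) = 12.25 + 0.3·49.3421 = 27.0526.
Competitive q* = 78.125, so Δq = 28.7829; wedge = 47.7763 − 27.0526 = 20.7237.
Deadweight loss = ½ × 28.7829 × 20.7237 = $298.24 thousand.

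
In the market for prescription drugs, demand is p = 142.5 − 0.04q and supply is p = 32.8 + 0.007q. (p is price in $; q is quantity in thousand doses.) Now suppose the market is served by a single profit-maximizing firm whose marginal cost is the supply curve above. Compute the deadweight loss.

Competitive equilibrium: 142.5 − 0.04q = 32.8 + 0.007q → q* = 2334.042553, p* = 49.138298.
Marginal revenue: MR = 142.5 − 0.08q. Set MR = MC: 142.5 − 0.08q = 32.8 + 0.007q → q_m = 1260.91954.
Price p_m = 142.5 − 0.04·1260.91954 = 92.063218; MC(q_m) = 32.8 + 0.007·1260.91954 = 41.626437.
Competitive q* = 2334.042553, so Δq = 1073.123013; wedge = 92.063218 − 41.626437 = 50.436781.
Deadweight loss = ½ × 1073.123013 × 50.436781 = $27062.44 thousand.

$27062.44 thousand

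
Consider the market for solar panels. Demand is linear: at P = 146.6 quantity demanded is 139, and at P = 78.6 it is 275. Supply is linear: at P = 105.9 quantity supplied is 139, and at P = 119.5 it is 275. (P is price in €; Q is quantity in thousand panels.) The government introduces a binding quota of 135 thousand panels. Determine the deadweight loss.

Demand slope = (78.6 − 146.6)/(275 − 139) = −0.5, so P = 216.1 − 0.5Q.
Supply slope = (119.5 − 105.9)/(275 − 139) = 0.1, so P = 92 + 0.1Q.
Competitive equilibrium: 216.1 − 0.5Q = 92 + 0.1Q → Q* = 206.8333, P* = 112.6833.
At Q = 135: demand price = 216.1 − 0.5·135 = 148.6; supply price = 92 + 0.1·135 = 105.5.
ΔQ = 206.8333 − 135 = 71.8333; wedge = 148.6 − 105.5 = 43.1.
DWL = ½ × 71.8333 × 43.1 = €1548.01 thousand.

€1548.01 thousand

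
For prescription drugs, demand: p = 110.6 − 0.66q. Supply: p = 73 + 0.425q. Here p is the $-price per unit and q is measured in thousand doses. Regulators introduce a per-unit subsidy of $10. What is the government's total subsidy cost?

Competitive equilibrium: 110.6 − 0.66q = 73 + 0.425q → q* = 34.6544, p* = 87.7281.
The subsidy lowers effective supply by 10: p = 63 + 0.425q.
New quantity: 110.6 − 0.66q = 63 + 0.425q → q' = 43.871.
Total subsidy cost = 10 × 43.871 = $438.71 thousand.

$438.71 thousand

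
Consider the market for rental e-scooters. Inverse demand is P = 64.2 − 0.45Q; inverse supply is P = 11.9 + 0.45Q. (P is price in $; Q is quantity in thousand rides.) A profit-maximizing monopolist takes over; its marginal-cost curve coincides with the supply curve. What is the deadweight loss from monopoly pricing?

$168.85 thousand

Competitive equilibrium: 64.2 − 0.45Q = 11.9 + 0.45Q → Q* = 58.1111, P* = 38.05.
Marginal revenue: MR = 64.2 − 0.9Q. Set MR = MC: 64.2 − 0.9Q = 11.9 + 0.45Q → Q_m = 38.7407.
Price P_m = 64.2 − 0.45·38.7407 = 46.7667; MC(Q_m) = 11.9 + 0.45·38.7407 = 29.3333.
Competitive Q* = 58.1111, so ΔQ = 19.3704; wedge = 46.7667 − 29.3333 = 17.4334.
DWL = ½ × 19.3704 × 17.4334 = $168.85 thousand.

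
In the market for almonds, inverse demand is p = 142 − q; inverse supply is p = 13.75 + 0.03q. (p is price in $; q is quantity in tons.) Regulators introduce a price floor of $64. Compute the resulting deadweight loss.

$1114.26

Competitive equilibrium: 142 − q = 13.75 + 0.03q → q* = 124.5146, p* = 17.4854.
At the floor p = 64, quantity demanded = (142 − 64)/1 = 78.
Sellers' marginal cost at q' = 78: 13.75 + 0.03·78 = 16.09.
Δq = 124.5146 − 78 = 46.5146; wedge = 64 − 16.09 = 47.91.
Welfare loss = ½ × 46.5146 × 47.91 = $1114.26.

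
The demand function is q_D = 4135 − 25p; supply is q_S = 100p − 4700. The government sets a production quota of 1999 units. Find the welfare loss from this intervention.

3404.025

In inverse form: demand p = 165.4 − 0.04q, supply p = 47 + 0.01q.
Competitive equilibrium: 165.4 − 0.04q = 47 + 0.01q → q* = 2368, p* = 70.68.
At q = 1999: demand price = 165.4 − 0.04·1999 = 85.44; supply price = 47 + 0.01·1999 = 66.99.
Δq = 2368 − 1999 = 369; wedge = 85.44 − 66.99 = 18.45.
The triangle = ½ × 369 × 18.45 = 3404.025.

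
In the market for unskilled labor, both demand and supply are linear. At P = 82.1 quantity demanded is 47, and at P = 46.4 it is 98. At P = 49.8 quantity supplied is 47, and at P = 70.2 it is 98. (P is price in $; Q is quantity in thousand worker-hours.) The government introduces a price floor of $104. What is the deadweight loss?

Demand slope = (46.4 − 82.1)/(98 − 47) = −0.7, so P = 115 − 0.7Q.
Supply slope = (70.2 − 49.8)/(98 − 47) = 0.4, so P = 31 + 0.4Q.
Competitive equilibrium: 115 − 0.7Q = 31 + 0.4Q → Q* = 76.3636, P* = 61.5455.
At the floor P = 104, quantity demanded = (115 − 104)/0.7 = 15.7143.
Sellers' marginal cost at Q' = 15.7143: 31 + 0.4·15.7143 = 37.2857.
ΔQ = 76.3636 − 15.7143 = 60.6493; wedge = 104 − 37.2857 = 66.7143.
Welfare loss = ½ × 60.6493 × 66.7143 = $2023.09 thousand.

$2023.09 thousand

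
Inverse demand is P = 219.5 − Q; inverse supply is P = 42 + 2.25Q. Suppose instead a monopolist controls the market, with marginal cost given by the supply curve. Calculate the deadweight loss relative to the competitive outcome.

268.35

Competitive equilibrium: 219.5 − Q = 42 + 2.25Q → Q* = 54.6154, P* = 164.8846.
Marginal revenue: MR = 219.5 − 2Q. Set MR = MC: 219.5 − 2Q = 42 + 2.25Q → Q_m = 41.7647.
Price P_m = 219.5 − 1·41.7647 = 177.7353; MC(Q_m) = 42 + 2.25·41.7647 = 135.9706.
Competitive Q* = 54.6154, so ΔQ = 12.8507; wedge = 177.7353 − 135.9706 = 41.7647.
DWL = ½ × 12.8507 × 41.7647 = 268.35.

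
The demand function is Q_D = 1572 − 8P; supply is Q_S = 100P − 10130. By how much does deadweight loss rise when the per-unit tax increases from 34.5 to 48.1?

In inverse form: demand P = 196.5 − 0.125Q, supply P = 101.3 + 0.01Q.
Competitive equilibrium: 196.5 − 0.125Q = 101.3 + 0.01Q → Q* = 705.1852, P* = 108.3519.
For a per-unit tax t: ΔQ = t/0.135, so DWL = ½·t·(t/0.135) = t²/0.27.
At t = 34.5: DWL = 4408.333. At t = 48.1: DWL = 8568.926.
Increase = 8568.926 − 4408.333 = 4160.59.

4160.59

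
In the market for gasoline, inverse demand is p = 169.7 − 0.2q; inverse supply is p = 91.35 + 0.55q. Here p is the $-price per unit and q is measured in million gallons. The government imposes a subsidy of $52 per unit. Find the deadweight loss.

$1802.67 million

Competitive equilibrium: 169.7 − 0.2q = 91.35 + 0.55q → q* = 104.4667, p* = 148.8067.
The subsidy lowers effective supply by 52: p = 39.35 + 0.55q.
New quantity: 169.7 − 0.2q = 39.35 + 0.55q → q' = 173.8.
Overproduction Δq = 173.8 − 104.4667 = 69.3333; wedge = subsidy = 52.
The triangle = ½ × 69.3333 × 52 = $1802.67 million.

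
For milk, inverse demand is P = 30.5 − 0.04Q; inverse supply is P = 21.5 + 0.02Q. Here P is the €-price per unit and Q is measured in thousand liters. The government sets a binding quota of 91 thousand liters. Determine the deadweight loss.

€104.43 thousand

Competitive equilibrium: 30.5 − 0.04Q = 21.5 + 0.02Q → Q* = 150, P* = 24.5.
At Q = 91: demand price = 30.5 − 0.04·91 = 26.86; supply price = 21.5 + 0.02·91 = 23.32.
ΔQ = 150 − 91 = 59; wedge = 26.86 − 23.32 = 3.54.
The triangle = ½ × 59 × 3.54 = €104.43 thousand.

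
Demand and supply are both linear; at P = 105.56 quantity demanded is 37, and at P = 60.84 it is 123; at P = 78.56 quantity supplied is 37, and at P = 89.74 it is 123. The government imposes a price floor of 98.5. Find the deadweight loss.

Demand slope = (60.84 − 105.56)/(123 − 37) = −0.52, so P = 124.8 − 0.52Q.
Supply slope = (89.74 − 78.56)/(123 − 37) = 0.13, so P = 73.75 + 0.13Q.
Competitive equilibrium: 124.8 − 0.52Q = 73.75 + 0.13Q → Q* = 78.5385, P* = 83.96.
At the floor P = 98.5, quantity demanded = (124.8 − 98.5)/0.52 = 50.5769.
Sellers' marginal cost at Q' = 50.5769: 73.75 + 0.13·50.5769 = 80.325.
ΔQ = 78.5385 − 50.5769 = 27.9616; wedge = 98.5 − 80.325 = 18.175.
Deadweight loss = ½ × 27.9616 × 18.175 = 254.10.

254.10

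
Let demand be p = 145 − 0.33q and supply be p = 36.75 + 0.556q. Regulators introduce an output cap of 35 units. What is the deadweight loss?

3366.83

Competitive equilibrium: 145 − 0.33q = 36.75 + 0.556q → q* = 122.1783, p* = 104.6812.
At q = 35: demand price = 145 − 0.33·35 = 133.45; supply price = 36.75 + 0.556·35 = 56.21.
Δq = 122.1783 − 35 = 87.1783; wedge = 133.45 − 56.21 = 77.24.
Welfare loss = ½ × 87.1783 × 77.24 = 3366.83.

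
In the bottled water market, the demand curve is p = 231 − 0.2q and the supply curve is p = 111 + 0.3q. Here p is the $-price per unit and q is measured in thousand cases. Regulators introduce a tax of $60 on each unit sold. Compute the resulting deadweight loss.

$3600 thousand

Competitive equilibrium: 231 − 0.2q = 111 + 0.3q → q* = 240, p* = 183.
With the tax, the buyer price exceeds the seller price by 60: (231 − 0.2q) − (111 + 0.3q) = 60 → q' = 120.
Δq = 240 − 120 = 120; the wedge equals the tax, 60.
The triangle = ½ × 120 × 60 = $3600 thousand.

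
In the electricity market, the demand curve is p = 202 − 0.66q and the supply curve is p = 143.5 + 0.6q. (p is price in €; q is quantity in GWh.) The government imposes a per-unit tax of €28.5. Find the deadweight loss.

€322.32

Competitive equilibrium: 202 − 0.66q = 143.5 + 0.6q → q* = 46.4286, p* = 171.3571.
With the tax, the buyer price exceeds the seller price by 28.5: (202 − 0.66q) − (143.5 + 0.6q) = 28.5 → q' = 23.8095.
Δq = 46.4286 − 23.8095 = 22.6191; the wedge equals the tax, 28.5.
The triangle = ½ × 22.6191 × 28.5 = €322.32.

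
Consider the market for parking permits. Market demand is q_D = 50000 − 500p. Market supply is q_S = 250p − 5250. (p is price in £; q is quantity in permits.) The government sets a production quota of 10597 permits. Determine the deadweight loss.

In inverse form: demand p = 100 − 0.002q, supply p = 21 + 0.004q.
Competitive equilibrium: 100 − 0.002q = 21 + 0.004q → q* = 13166.6667, p* = 73.6667.
At q = 10597: demand price = 100 − 0.002·10597 = 78.806; supply price = 21 + 0.004·10597 = 63.388.
Δq = 13166.6667 − 10597 = 2569.6667; wedge = 78.806 − 63.388 = 15.418.
Welfare loss = ½ × 2569.6667 × 15.418 = £19809.56.

£19809.56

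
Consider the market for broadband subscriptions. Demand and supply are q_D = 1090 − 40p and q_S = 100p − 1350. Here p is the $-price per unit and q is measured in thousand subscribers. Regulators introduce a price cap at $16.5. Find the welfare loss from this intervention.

In inverse form: demand p = 27.25 − 0.025q, supply p = 13.5 + 0.01q.
Competitive equilibrium: 27.25 − 0.025q = 13.5 + 0.01q → q* = 392.8571, p* = 17.4286.
At the ceiling p = 16.5, quantity supplied = (16.5 − 13.5)/0.01 = 300.
Willingness to pay at q' = 300: 27.25 − 0.025·300 = 19.75.
Δq = 392.8571 − 300 = 92.8571; wedge = 19.75 − 16.5 = 3.25.
The triangle = ½ × 92.8571 × 3.25 = $150.89 thousand.

$150.89 thousand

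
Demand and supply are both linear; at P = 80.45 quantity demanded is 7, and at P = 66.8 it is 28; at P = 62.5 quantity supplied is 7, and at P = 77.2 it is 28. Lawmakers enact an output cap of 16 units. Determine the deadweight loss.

Demand slope = (66.8 − 80.45)/(28 − 7) = −0.65, so P = 85 − 0.65Q.
Supply slope = (77.2 − 62.5)/(28 − 7) = 0.7, so P = 57.6 + 0.7Q.
Competitive equilibrium: 85 − 0.65Q = 57.6 + 0.7Q → Q* = 20.2963, P* = 71.8074.
At Q = 16: demand price = 85 − 0.65·16 = 74.6; supply price = 57.6 + 0.7·16 = 68.8.
ΔQ = 20.2963 − 16 = 4.2963; wedge = 74.6 − 68.8 = 5.8.
The triangle = ½ × 4.2963 × 5.8 = 12.46.

12.46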